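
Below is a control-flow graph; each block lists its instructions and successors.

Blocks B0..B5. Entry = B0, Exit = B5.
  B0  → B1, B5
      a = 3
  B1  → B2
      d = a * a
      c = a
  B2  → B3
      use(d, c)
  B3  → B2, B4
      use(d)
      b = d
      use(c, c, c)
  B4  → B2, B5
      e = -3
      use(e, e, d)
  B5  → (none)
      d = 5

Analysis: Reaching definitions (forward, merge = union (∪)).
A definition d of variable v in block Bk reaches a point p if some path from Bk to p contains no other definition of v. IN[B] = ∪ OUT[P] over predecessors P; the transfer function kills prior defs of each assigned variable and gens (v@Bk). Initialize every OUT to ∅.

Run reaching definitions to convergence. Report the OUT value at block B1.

Answer: {a@B0, c@B1, d@B1}

Derivation:
Per-block solution:
  B0:  IN={}  OUT={a@B0}
  B1:  IN={a@B0}  OUT={a@B0, c@B1, d@B1}
  B2:  IN={a@B0, b@B3, c@B1, d@B1, e@B4}  OUT={a@B0, b@B3, c@B1, d@B1, e@B4}
  B3:  IN={a@B0, b@B3, c@B1, d@B1, e@B4}  OUT={a@B0, b@B3, c@B1, d@B1, e@B4}
  B4:  IN={a@B0, b@B3, c@B1, d@B1, e@B4}  OUT={a@B0, b@B3, c@B1, d@B1, e@B4}
  B5:  IN={a@B0, b@B3, c@B1, d@B1, e@B4}  OUT={a@B0, b@B3, c@B1, d@B5, e@B4}

Merge at B1: IN[B1] = OUT[B0] = {a@B0}
Applying B1's transfer function to that IN value gives OUT[B1] (row B1 above).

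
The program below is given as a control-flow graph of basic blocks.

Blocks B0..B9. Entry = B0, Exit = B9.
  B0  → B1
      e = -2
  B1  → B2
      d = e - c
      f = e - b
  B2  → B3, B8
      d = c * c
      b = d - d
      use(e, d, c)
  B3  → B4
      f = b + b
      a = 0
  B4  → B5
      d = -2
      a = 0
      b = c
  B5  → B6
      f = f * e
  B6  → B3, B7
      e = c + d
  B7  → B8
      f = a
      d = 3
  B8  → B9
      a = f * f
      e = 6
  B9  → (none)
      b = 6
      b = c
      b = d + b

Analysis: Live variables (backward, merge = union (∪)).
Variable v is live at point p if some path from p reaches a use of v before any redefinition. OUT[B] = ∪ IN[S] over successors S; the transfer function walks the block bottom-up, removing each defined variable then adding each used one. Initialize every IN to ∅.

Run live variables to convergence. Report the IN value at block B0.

Answer: {b, c}

Derivation:
Per-block solution:
  B0:   IN={b, c}   OUT={b, c, e}
  B1:   IN={b, c, e}   OUT={c, e, f}
  B2:   IN={c, e, f}   OUT={b, c, d, e, f}
  B3:   IN={b, c, e}   OUT={c, e, f}
  B4:   IN={c, e, f}   OUT={a, b, c, d, e, f}
  B5:   IN={a, b, c, d, e, f}   OUT={a, b, c, d}
  B6:   IN={a, b, c, d}   OUT={a, b, c, e}
  B7:   IN={a, c}   OUT={c, d, f}
  B8:   IN={c, d, f}   OUT={c, d}
  B9:   IN={c, d}   OUT={}

Merge at B0: OUT[B0] = IN[B1] = {b, c, e}
Applying B0's transfer function to that OUT value gives IN[B0] (row B0 above).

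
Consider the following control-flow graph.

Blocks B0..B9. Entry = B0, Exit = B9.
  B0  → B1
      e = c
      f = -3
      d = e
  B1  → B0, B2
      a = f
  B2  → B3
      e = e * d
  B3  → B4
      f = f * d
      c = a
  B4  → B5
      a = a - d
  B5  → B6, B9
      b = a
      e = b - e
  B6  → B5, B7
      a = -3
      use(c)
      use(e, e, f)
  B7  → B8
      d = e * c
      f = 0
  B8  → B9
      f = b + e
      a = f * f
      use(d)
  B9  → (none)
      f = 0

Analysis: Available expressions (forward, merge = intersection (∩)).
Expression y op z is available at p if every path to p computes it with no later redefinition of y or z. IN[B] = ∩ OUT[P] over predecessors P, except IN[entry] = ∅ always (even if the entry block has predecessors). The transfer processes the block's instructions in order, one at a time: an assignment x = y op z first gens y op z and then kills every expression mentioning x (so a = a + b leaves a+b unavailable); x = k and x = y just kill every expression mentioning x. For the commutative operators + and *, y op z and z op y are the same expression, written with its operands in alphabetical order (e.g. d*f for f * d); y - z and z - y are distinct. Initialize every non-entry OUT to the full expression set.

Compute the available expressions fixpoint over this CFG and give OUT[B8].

Converged values:
  B0: | IN={} | OUT={}
  B1: | IN={} | OUT={}
  B2: | IN={} | OUT={}
  B3: | IN={} | OUT={}
  B4: | IN={} | OUT={}
  B5: | IN={} | OUT={}
  B6: | IN={} | OUT={}
  B7: | IN={} | OUT={c*e}
  B8: | IN={c*e} | OUT={b+e, c*e, f*f}
  B9: | IN={} | OUT={}

Merge at B8: IN[B8] = OUT[B7] = {c*e}
Applying B8's transfer function to that IN value gives OUT[B8] (row B8 above).

Answer: {b+e, c*e, f*f}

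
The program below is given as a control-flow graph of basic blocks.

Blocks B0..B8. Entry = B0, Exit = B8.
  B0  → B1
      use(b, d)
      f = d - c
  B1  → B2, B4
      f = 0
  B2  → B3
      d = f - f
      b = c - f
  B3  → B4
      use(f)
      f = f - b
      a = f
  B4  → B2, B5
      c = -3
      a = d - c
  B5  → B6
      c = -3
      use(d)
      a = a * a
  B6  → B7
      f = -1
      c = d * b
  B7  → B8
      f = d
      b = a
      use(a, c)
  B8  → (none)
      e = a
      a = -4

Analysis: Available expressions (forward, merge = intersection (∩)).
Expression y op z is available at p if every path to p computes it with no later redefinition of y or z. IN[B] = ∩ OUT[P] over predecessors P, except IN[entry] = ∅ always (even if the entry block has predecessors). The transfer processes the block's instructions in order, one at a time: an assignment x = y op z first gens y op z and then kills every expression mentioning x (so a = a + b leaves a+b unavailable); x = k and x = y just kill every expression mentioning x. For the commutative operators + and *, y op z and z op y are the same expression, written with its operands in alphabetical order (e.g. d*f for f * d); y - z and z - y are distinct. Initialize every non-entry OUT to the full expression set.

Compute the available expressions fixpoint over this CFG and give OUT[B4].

Per-block solution:
  B0:  IN={}  OUT={d-c}
  B1:  IN={d-c}  OUT={d-c}
  B2:  IN={d-c}  OUT={c-f, f-f}
  B3:  IN={c-f, f-f}  OUT={}
  B4:  IN={}  OUT={d-c}
  B5:  IN={d-c}  OUT={}
  B6:  IN={}  OUT={b*d}
  B7:  IN={b*d}  OUT={}
  B8:  IN={}  OUT={}

Merge at B4: IN[B4] = OUT[B1] ∩ OUT[B3] = {}
Applying B4's transfer function to that IN value gives OUT[B4] (row B4 above).

Answer: {d-c}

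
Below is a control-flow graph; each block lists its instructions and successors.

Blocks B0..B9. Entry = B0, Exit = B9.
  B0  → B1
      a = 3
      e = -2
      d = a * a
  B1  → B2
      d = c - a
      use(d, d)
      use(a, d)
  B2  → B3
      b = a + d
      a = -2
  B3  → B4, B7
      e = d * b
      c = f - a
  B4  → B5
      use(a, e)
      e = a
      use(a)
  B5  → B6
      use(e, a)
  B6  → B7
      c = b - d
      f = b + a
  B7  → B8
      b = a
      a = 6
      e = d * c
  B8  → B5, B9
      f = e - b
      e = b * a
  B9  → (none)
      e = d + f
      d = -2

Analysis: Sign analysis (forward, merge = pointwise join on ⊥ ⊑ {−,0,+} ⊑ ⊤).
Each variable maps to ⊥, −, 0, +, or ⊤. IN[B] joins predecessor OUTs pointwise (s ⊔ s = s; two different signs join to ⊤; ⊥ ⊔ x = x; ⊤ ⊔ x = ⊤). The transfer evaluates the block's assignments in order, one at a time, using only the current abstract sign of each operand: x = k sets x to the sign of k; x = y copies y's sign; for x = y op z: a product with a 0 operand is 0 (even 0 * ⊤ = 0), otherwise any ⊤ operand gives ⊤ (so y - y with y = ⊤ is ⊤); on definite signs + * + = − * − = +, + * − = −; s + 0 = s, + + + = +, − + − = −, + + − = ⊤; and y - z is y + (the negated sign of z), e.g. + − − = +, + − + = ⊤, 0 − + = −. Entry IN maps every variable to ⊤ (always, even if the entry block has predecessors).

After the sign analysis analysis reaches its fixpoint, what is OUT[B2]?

Per-block solution:
  B0:  IN=(all ⊤)  OUT={a:+, d:+, e:-; rest ⊤}
  B1:  IN={a:+, d:+, e:-; rest ⊤}  OUT={a:+, e:-; rest ⊤}
  B2:  IN={a:+, e:-; rest ⊤}  OUT={a:-, e:-; rest ⊤}
  B3:  IN={a:-, e:-; rest ⊤}  OUT={a:-; rest ⊤}
  B4:  IN={a:-; rest ⊤}  OUT={a:-, e:-; rest ⊤}
  B5:  IN=(all ⊤)  OUT=(all ⊤)
  B6:  IN=(all ⊤)  OUT=(all ⊤)
  B7:  IN=(all ⊤)  OUT={a:+; rest ⊤}
  B8:  IN={a:+; rest ⊤}  OUT={a:+; rest ⊤}
  B9:  IN={a:+; rest ⊤}  OUT={a:+, d:-; rest ⊤}

Merge at B2: IN[B2] = OUT[B1] = {a: +, b: ⊤, c: ⊤, d: ⊤, e: -, f: ⊤}
Applying B2's transfer function to that IN value gives OUT[B2] (row B2 above).

Answer: {a: -, b: ⊤, c: ⊤, d: ⊤, e: -, f: ⊤}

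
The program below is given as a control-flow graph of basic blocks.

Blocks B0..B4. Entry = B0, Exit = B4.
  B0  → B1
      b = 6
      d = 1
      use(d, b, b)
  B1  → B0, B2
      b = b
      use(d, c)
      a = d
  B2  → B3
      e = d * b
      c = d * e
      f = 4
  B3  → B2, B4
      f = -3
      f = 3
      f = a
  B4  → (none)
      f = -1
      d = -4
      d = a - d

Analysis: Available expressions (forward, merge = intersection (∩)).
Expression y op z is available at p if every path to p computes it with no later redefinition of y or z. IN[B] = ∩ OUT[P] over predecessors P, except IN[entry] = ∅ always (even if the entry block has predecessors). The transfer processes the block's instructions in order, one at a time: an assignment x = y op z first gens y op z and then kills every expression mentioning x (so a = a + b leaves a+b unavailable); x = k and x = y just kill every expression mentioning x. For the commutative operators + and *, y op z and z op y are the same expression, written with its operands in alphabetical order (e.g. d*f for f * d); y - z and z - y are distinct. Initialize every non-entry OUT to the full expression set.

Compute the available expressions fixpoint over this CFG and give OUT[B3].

Answer: {b*d, d*e}

Trace:
Fixpoint table:
  B0:  IN={}  OUT={}
  B1:  IN={}  OUT={}
  B2:  IN={}  OUT={b*d, d*e}
  B3:  IN={b*d, d*e}  OUT={b*d, d*e}
  B4:  IN={b*d, d*e}  OUT={}

Merge at B3: IN[B3] = OUT[B2] = {b*d, d*e}
Applying B3's transfer function to that IN value gives OUT[B3] (row B3 above).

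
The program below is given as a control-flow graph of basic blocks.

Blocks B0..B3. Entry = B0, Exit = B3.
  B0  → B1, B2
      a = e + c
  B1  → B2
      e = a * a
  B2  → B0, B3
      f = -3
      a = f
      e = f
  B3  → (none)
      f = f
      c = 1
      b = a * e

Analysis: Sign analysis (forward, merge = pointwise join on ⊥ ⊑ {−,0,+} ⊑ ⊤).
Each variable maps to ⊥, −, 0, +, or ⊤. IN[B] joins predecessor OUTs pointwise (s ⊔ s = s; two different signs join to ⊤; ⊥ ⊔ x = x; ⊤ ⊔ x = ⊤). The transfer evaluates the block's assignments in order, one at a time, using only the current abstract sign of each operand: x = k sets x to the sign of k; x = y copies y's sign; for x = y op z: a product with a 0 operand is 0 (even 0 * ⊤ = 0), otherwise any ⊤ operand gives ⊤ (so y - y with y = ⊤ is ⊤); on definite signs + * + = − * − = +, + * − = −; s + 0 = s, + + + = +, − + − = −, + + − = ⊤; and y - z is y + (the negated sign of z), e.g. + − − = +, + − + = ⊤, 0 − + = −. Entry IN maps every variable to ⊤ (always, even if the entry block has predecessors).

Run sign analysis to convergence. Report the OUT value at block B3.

Per-block solution:
  B0:  IN=(all ⊤)  OUT=(all ⊤)
  B1:  IN=(all ⊤)  OUT=(all ⊤)
  B2:  IN=(all ⊤)  OUT={a:-, e:-, f:-; rest ⊤}
  B3:  IN={a:-, e:-, f:-; rest ⊤}  OUT={a:-, b:+, c:+, e:-, f:-; rest ⊤}

Merge at B3: IN[B3] = OUT[B2] = {a: -, b: ⊤, c: ⊤, d: ⊤, e: -, f: -}
Applying B3's transfer function to that IN value gives OUT[B3] (row B3 above).

Answer: {a: -, b: +, c: +, d: ⊤, e: -, f: -}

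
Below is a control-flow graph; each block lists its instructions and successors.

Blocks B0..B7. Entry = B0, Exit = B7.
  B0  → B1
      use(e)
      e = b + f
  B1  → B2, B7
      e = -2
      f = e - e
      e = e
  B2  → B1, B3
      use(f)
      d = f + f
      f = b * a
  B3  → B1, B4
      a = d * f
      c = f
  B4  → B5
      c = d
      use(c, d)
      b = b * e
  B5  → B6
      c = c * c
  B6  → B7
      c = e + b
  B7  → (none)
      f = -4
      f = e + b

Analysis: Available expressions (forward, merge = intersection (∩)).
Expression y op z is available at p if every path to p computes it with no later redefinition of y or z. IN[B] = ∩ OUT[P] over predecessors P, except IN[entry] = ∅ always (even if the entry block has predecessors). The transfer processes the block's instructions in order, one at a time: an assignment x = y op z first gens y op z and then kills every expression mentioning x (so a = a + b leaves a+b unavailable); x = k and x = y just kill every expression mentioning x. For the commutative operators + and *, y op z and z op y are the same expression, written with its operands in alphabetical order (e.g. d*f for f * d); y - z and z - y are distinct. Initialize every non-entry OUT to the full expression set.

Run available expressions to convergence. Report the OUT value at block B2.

Answer: {a*b}

Derivation:
Fixpoint table:
  B0: | IN={} | OUT={b+f}
  B1: | IN={} | OUT={}
  B2: | IN={} | OUT={a*b}
  B3: | IN={a*b} | OUT={d*f}
  B4: | IN={d*f} | OUT={d*f}
  B5: | IN={d*f} | OUT={d*f}
  B6: | IN={d*f} | OUT={b+e, d*f}
  B7: | IN={} | OUT={b+e}

Merge at B2: IN[B2] = OUT[B1] = {}
Applying B2's transfer function to that IN value gives OUT[B2] (row B2 above).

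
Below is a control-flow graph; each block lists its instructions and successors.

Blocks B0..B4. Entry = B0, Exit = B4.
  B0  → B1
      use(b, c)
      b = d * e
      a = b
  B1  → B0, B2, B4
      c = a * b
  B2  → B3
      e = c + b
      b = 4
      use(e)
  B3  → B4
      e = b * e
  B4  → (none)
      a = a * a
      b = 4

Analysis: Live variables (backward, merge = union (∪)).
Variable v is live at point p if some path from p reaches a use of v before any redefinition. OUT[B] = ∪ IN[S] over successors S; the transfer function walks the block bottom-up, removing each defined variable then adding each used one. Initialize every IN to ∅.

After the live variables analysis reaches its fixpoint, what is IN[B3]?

Answer: {a, b, e}

Trace:
Converged values:
  B0:   IN={b, c, d, e}   OUT={a, b, d, e}
  B1:   IN={a, b, d, e}   OUT={a, b, c, d, e}
  B2:   IN={a, b, c}   OUT={a, b, e}
  B3:   IN={a, b, e}   OUT={a}
  B4:   IN={a}   OUT={}

Merge at B3: OUT[B3] = IN[B4] = {a}
Applying B3's transfer function to that OUT value gives IN[B3] (row B3 above).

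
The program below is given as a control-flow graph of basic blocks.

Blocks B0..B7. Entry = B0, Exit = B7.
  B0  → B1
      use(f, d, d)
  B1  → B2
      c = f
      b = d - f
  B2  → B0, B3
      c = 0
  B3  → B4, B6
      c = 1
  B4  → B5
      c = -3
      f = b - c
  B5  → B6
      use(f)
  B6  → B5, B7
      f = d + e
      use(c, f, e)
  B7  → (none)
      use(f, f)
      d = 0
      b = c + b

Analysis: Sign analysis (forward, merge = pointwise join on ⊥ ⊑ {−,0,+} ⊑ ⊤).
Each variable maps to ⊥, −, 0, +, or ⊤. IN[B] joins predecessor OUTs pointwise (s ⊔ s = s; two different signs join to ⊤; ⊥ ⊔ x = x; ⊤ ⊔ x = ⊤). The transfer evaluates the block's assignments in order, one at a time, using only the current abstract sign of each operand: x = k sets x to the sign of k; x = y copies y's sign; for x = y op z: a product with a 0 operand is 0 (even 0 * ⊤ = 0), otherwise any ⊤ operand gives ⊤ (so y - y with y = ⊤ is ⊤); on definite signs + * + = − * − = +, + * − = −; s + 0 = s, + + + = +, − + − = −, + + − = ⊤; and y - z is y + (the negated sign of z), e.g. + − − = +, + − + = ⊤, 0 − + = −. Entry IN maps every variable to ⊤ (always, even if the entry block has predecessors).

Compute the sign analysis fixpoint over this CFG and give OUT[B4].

Converged values:
  B0: | IN=(all ⊤) | OUT=(all ⊤)
  B1: | IN=(all ⊤) | OUT=(all ⊤)
  B2: | IN=(all ⊤) | OUT={c:0; rest ⊤}
  B3: | IN={c:0; rest ⊤} | OUT={c:+; rest ⊤}
  B4: | IN={c:+; rest ⊤} | OUT={c:-; rest ⊤}
  B5: | IN=(all ⊤) | OUT=(all ⊤)
  B6: | IN=(all ⊤) | OUT=(all ⊤)
  B7: | IN=(all ⊤) | OUT={d:0; rest ⊤}

Merge at B4: IN[B4] = OUT[B3] = {a: ⊤, b: ⊤, c: +, d: ⊤, e: ⊤, f: ⊤}
Applying B4's transfer function to that IN value gives OUT[B4] (row B4 above).

Answer: {a: ⊤, b: ⊤, c: -, d: ⊤, e: ⊤, f: ⊤}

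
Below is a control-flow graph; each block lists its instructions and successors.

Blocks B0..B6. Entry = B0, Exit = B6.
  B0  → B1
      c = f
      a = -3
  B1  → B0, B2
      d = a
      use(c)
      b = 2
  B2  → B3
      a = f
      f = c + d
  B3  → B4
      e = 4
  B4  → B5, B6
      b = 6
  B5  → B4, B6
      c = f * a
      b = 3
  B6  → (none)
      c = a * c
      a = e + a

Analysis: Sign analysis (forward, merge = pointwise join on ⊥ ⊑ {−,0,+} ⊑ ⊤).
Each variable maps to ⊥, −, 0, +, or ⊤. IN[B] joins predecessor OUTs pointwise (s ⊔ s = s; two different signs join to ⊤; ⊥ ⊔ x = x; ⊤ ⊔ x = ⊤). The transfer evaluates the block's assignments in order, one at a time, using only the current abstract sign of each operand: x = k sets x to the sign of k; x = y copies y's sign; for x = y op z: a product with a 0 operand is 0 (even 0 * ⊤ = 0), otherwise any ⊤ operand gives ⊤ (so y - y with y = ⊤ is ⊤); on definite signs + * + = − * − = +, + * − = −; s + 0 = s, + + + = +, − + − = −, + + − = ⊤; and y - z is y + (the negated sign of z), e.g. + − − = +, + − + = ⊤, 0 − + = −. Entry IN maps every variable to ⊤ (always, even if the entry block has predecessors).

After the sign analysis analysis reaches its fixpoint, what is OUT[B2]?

Answer: {a: ⊤, b: +, c: ⊤, d: -, e: ⊤, f: ⊤}

Working:
Converged values:
  B0:   IN=(all ⊤)   OUT={a:-; rest ⊤}
  B1:   IN={a:-; rest ⊤}   OUT={a:-, b:+, d:-; rest ⊤}
  B2:   IN={a:-, b:+, d:-; rest ⊤}   OUT={b:+, d:-; rest ⊤}
  B3:   IN={b:+, d:-; rest ⊤}   OUT={b:+, d:-, e:+; rest ⊤}
  B4:   IN={b:+, d:-, e:+; rest ⊤}   OUT={b:+, d:-, e:+; rest ⊤}
  B5:   IN={b:+, d:-, e:+; rest ⊤}   OUT={b:+, d:-, e:+; rest ⊤}
  B6:   IN={b:+, d:-, e:+; rest ⊤}   OUT={b:+, d:-, e:+; rest ⊤}

Merge at B2: IN[B2] = OUT[B1] = {a: -, b: +, c: ⊤, d: -, e: ⊤, f: ⊤}
Applying B2's transfer function to that IN value gives OUT[B2] (row B2 above).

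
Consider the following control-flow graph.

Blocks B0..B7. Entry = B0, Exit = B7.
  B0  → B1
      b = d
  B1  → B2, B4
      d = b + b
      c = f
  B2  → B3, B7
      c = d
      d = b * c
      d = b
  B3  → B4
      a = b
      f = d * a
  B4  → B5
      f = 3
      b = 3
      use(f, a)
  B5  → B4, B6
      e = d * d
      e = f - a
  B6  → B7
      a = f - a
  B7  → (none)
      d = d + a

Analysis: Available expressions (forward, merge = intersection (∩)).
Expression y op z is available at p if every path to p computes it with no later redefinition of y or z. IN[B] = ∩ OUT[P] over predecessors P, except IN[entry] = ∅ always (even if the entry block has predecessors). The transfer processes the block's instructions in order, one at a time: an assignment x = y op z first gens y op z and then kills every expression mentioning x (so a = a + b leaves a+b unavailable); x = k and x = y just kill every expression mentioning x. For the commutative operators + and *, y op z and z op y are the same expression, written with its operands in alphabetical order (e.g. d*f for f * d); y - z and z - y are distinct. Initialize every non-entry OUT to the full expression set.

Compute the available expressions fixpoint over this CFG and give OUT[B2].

Answer: {b*c, b+b}

Working:
Converged values:
  B0:   IN={}   OUT={}
  B1:   IN={}   OUT={b+b}
  B2:   IN={b+b}   OUT={b*c, b+b}
  B3:   IN={b*c, b+b}   OUT={a*d, b*c, b+b}
  B4:   IN={}   OUT={}
  B5:   IN={}   OUT={d*d, f-a}
  B6:   IN={d*d, f-a}   OUT={d*d}
  B7:   IN={}   OUT={}

Merge at B2: IN[B2] = OUT[B1] = {b+b}
Applying B2's transfer function to that IN value gives OUT[B2] (row B2 above).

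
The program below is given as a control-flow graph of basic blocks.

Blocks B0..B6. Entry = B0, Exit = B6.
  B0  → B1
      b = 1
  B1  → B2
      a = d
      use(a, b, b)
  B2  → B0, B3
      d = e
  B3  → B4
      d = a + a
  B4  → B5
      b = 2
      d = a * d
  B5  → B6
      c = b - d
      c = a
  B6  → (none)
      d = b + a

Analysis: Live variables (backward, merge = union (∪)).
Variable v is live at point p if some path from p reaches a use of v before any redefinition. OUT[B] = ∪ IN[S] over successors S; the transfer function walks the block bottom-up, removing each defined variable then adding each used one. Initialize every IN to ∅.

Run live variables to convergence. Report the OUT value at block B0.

Converged values:
  B0:   IN={d, e}   OUT={b, d, e}
  B1:   IN={b, d, e}   OUT={a, e}
  B2:   IN={a, e}   OUT={a, d, e}
  B3:   IN={a}   OUT={a, d}
  B4:   IN={a, d}   OUT={a, b, d}
  B5:   IN={a, b, d}   OUT={a, b}
  B6:   IN={a, b}   OUT={}

Merge at B0: OUT[B0] = IN[B1] = {b, d, e}

Answer: {b, d, e}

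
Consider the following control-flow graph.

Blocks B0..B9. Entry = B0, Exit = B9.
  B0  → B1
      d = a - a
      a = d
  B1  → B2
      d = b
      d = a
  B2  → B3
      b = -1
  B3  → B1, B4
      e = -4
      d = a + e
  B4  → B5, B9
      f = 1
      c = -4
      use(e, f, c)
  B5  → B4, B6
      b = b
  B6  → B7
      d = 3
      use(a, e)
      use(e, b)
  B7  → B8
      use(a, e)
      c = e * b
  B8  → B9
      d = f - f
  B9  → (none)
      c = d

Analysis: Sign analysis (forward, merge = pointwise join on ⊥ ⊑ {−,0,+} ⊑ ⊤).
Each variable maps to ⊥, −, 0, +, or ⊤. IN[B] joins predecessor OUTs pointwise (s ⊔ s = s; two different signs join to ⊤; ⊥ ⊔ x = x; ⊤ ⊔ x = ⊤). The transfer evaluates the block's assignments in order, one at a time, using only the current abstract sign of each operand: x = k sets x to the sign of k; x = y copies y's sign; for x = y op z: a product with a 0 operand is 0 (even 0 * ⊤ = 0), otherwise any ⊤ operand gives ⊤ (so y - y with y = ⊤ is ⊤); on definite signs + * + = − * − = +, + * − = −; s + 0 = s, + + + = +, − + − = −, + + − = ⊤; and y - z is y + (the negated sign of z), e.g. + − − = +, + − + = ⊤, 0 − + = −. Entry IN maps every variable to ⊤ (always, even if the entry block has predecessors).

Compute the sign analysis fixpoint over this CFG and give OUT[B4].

Answer: {a: ⊤, b: -, c: -, d: ⊤, e: -, f: +}

Working:
Fixpoint table:
  B0: | IN=(all ⊤) | OUT=(all ⊤)
  B1: | IN=(all ⊤) | OUT=(all ⊤)
  B2: | IN=(all ⊤) | OUT={b:-; rest ⊤}
  B3: | IN={b:-; rest ⊤} | OUT={b:-, e:-; rest ⊤}
  B4: | IN={b:-, e:-; rest ⊤} | OUT={b:-, c:-, e:-, f:+; rest ⊤}
  B5: | IN={b:-, c:-, e:-, f:+; rest ⊤} | OUT={b:-, c:-, e:-, f:+; rest ⊤}
  B6: | IN={b:-, c:-, e:-, f:+; rest ⊤} | OUT={b:-, c:-, d:+, e:-, f:+; rest ⊤}
  B7: | IN={b:-, c:-, d:+, e:-, f:+; rest ⊤} | OUT={b:-, c:+, d:+, e:-, f:+; rest ⊤}
  B8: | IN={b:-, c:+, d:+, e:-, f:+; rest ⊤} | OUT={b:-, c:+, e:-, f:+; rest ⊤}
  B9: | IN={b:-, e:-, f:+; rest ⊤} | OUT={b:-, e:-, f:+; rest ⊤}

Merge at B4: IN[B4] = OUT[B3] ⊔ OUT[B5] = {a: ⊤, b: -, c: ⊤, d: ⊤, e: -, f: ⊤}
Applying B4's transfer function to that IN value gives OUT[B4] (row B4 above).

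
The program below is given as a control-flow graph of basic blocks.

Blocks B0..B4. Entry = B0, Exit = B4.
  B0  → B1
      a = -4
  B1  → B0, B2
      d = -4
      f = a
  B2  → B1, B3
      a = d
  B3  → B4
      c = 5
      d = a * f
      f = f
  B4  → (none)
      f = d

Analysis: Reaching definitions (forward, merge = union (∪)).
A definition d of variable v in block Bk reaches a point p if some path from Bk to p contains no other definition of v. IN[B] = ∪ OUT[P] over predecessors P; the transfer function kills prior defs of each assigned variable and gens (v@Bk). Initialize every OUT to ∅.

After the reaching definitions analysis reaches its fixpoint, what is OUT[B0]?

Fixpoint table:
  B0:  IN={a@B0, a@B2, d@B1, f@B1}  OUT={a@B0, d@B1, f@B1}
  B1:  IN={a@B0, a@B2, d@B1, f@B1}  OUT={a@B0, a@B2, d@B1, f@B1}
  B2:  IN={a@B0, a@B2, d@B1, f@B1}  OUT={a@B2, d@B1, f@B1}
  B3:  IN={a@B2, d@B1, f@B1}  OUT={a@B2, c@B3, d@B3, f@B3}
  B4:  IN={a@B2, c@B3, d@B3, f@B3}  OUT={a@B2, c@B3, d@B3, f@B4}

Merge at B0 (entry node, so the boundary value {} is joined with the incoming edge(s)): IN[B0] = {} ⊔ OUT[B1] = {a@B0, a@B2, d@B1, f@B1}
Applying B0's transfer function to that IN value gives OUT[B0] (row B0 above).

Answer: {a@B0, d@B1, f@B1}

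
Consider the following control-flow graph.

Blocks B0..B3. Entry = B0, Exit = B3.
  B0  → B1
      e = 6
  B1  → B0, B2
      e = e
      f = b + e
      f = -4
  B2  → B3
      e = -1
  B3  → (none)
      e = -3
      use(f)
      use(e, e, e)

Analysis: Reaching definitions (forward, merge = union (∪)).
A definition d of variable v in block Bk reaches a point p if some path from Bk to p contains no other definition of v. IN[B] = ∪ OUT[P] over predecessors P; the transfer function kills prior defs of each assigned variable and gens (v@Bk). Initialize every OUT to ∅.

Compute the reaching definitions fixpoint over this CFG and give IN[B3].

Answer: {e@B2, f@B1}

Trace:
Converged values:
  B0:   IN={e@B1, f@B1}   OUT={e@B0, f@B1}
  B1:   IN={e@B0, f@B1}   OUT={e@B1, f@B1}
  B2:   IN={e@B1, f@B1}   OUT={e@B2, f@B1}
  B3:   IN={e@B2, f@B1}   OUT={e@B3, f@B1}

Merge at B3: IN[B3] = OUT[B2] = {e@B2, f@B1}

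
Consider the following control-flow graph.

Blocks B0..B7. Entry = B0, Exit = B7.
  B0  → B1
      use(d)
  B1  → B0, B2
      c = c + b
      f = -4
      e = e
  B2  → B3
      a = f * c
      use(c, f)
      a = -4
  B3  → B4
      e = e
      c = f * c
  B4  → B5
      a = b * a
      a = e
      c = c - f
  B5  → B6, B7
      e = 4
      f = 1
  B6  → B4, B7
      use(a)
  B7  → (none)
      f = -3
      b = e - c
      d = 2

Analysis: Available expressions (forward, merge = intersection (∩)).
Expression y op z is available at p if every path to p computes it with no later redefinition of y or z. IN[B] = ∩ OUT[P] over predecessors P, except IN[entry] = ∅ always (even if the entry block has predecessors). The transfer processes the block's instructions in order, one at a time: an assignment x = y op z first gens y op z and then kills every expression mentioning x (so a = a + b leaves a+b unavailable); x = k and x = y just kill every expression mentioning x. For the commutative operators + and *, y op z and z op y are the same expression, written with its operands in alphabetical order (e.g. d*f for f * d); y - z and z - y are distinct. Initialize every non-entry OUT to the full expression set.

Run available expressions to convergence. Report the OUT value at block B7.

Fixpoint table:
  B0: | IN={} | OUT={}
  B1: | IN={} | OUT={}
  B2: | IN={} | OUT={c*f}
  B3: | IN={c*f} | OUT={}
  B4: | IN={} | OUT={}
  B5: | IN={} | OUT={}
  B6: | IN={} | OUT={}
  B7: | IN={} | OUT={e-c}

Merge at B7: IN[B7] = OUT[B5] ∩ OUT[B6] = {}
Applying B7's transfer function to that IN value gives OUT[B7] (row B7 above).

Answer: {e-c}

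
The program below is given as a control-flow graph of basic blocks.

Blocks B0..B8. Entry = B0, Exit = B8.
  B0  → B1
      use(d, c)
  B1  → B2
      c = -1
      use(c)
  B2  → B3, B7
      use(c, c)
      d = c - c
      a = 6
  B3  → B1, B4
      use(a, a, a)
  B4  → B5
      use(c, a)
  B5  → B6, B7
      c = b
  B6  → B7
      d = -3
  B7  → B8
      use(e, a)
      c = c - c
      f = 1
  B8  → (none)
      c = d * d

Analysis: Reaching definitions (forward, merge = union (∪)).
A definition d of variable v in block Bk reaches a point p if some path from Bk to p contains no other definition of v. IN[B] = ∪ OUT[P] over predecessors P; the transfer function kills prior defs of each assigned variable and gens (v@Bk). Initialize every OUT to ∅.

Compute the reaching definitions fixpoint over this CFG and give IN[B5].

Answer: {a@B2, c@B1, d@B2}

Trace:
Converged values:
  B0:  IN={}  OUT={}
  B1:  IN={a@B2, c@B1, d@B2}  OUT={a@B2, c@B1, d@B2}
  B2:  IN={a@B2, c@B1, d@B2}  OUT={a@B2, c@B1, d@B2}
  B3:  IN={a@B2, c@B1, d@B2}  OUT={a@B2, c@B1, d@B2}
  B4:  IN={a@B2, c@B1, d@B2}  OUT={a@B2, c@B1, d@B2}
  B5:  IN={a@B2, c@B1, d@B2}  OUT={a@B2, c@B5, d@B2}
  B6:  IN={a@B2, c@B5, d@B2}  OUT={a@B2, c@B5, d@B6}
  B7:  IN={a@B2, c@B1, c@B5, d@B2, d@B6}  OUT={a@B2, c@B7, d@B2, d@B6, f@B7}
  B8:  IN={a@B2, c@B7, d@B2, d@B6, f@B7}  OUT={a@B2, c@B8, d@B2, d@B6, f@B7}

Merge at B5: IN[B5] = OUT[B4] = {a@B2, c@B1, d@B2}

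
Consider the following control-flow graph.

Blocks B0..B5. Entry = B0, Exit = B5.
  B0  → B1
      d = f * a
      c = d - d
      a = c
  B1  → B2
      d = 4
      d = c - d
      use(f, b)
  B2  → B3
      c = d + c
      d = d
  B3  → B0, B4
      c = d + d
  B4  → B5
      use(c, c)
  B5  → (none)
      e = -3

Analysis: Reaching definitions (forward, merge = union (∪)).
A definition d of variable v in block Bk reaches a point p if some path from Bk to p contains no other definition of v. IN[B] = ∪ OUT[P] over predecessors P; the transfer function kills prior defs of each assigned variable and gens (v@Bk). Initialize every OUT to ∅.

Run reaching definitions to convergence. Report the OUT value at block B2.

Answer: {a@B0, c@B2, d@B2}

Working:
Fixpoint table:
  B0: | IN={a@B0, c@B3, d@B2} | OUT={a@B0, c@B0, d@B0}
  B1: | IN={a@B0, c@B0, d@B0} | OUT={a@B0, c@B0, d@B1}
  B2: | IN={a@B0, c@B0, d@B1} | OUT={a@B0, c@B2, d@B2}
  B3: | IN={a@B0, c@B2, d@B2} | OUT={a@B0, c@B3, d@B2}
  B4: | IN={a@B0, c@B3, d@B2} | OUT={a@B0, c@B3, d@B2}
  B5: | IN={a@B0, c@B3, d@B2} | OUT={a@B0, c@B3, d@B2, e@B5}

Merge at B2: IN[B2] = OUT[B1] = {a@B0, c@B0, d@B1}
Applying B2's transfer function to that IN value gives OUT[B2] (row B2 above).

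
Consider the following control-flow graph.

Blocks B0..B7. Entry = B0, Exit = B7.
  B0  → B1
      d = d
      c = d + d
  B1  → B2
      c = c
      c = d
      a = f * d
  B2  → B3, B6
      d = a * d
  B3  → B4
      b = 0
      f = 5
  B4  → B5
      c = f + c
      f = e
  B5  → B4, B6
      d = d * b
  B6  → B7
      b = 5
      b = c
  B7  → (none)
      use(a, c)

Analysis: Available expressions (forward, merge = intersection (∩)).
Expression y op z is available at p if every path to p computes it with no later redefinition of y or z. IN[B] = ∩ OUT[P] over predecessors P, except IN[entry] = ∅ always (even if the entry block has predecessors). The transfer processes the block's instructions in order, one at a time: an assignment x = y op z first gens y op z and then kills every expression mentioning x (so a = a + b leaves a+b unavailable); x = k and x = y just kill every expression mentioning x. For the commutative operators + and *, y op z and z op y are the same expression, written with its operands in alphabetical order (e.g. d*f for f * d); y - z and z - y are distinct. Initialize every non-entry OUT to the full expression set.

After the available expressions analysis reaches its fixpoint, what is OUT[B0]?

Answer: {d+d}

Derivation:
Fixpoint table:
  B0:   IN={}   OUT={d+d}
  B1:   IN={d+d}   OUT={d*f, d+d}
  B2:   IN={d*f, d+d}   OUT={}
  B3:   IN={}   OUT={}
  B4:   IN={}   OUT={}
  B5:   IN={}   OUT={}
  B6:   IN={}   OUT={}
  B7:   IN={}   OUT={}

B0 is the boundary node: IN[B0] = {}
Applying B0's transfer function to that IN value gives OUT[B0] (row B0 above).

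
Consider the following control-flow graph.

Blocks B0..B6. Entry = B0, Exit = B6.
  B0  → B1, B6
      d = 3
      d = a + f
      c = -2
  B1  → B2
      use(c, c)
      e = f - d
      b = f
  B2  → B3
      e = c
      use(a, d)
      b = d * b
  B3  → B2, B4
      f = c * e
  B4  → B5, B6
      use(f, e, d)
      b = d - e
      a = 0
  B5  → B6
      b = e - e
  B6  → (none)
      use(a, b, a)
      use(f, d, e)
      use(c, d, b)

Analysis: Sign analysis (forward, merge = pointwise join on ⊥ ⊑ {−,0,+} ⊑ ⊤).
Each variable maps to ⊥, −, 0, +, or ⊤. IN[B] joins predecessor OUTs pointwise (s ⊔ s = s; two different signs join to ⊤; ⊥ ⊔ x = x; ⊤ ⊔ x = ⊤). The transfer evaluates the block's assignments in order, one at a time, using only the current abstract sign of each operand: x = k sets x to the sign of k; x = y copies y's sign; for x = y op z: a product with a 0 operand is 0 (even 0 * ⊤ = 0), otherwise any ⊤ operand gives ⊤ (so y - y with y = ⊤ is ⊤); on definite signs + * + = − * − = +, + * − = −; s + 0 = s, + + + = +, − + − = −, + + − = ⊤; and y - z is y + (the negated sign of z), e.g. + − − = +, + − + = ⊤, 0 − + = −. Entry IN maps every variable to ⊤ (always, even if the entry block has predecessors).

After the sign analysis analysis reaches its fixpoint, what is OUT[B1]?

Answer: {a: ⊤, b: ⊤, c: -, d: ⊤, e: ⊤, f: ⊤}

Trace:
Per-block solution:
  B0:   IN=(all ⊤)   OUT={c:-; rest ⊤}
  B1:   IN={c:-; rest ⊤}   OUT={c:-; rest ⊤}
  B2:   IN={c:-; rest ⊤}   OUT={c:-, e:-; rest ⊤}
  B3:   IN={c:-, e:-; rest ⊤}   OUT={c:-, e:-, f:+; rest ⊤}
  B4:   IN={c:-, e:-, f:+; rest ⊤}   OUT={a:0, c:-, e:-, f:+; rest ⊤}
  B5:   IN={a:0, c:-, e:-, f:+; rest ⊤}   OUT={a:0, c:-, e:-, f:+; rest ⊤}
  B6:   IN={c:-; rest ⊤}   OUT={c:-; rest ⊤}

Merge at B1: IN[B1] = OUT[B0] = {a: ⊤, b: ⊤, c: -, d: ⊤, e: ⊤, f: ⊤}
Applying B1's transfer function to that IN value gives OUT[B1] (row B1 above).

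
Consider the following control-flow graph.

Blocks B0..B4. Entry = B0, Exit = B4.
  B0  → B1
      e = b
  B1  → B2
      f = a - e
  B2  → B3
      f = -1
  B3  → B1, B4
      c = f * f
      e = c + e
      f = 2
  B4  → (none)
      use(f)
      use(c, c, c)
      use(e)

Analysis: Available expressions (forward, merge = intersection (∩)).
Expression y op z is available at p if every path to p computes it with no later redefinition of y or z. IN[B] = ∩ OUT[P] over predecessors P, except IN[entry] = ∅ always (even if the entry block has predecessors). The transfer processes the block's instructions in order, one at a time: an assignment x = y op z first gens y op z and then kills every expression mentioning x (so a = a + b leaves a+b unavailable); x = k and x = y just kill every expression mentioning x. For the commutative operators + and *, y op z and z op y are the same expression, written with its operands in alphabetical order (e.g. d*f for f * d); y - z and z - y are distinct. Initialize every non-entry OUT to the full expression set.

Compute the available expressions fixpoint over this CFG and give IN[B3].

Answer: {a-e}

Working:
Converged values:
  B0: | IN={} | OUT={}
  B1: | IN={} | OUT={a-e}
  B2: | IN={a-e} | OUT={a-e}
  B3: | IN={a-e} | OUT={}
  B4: | IN={} | OUT={}

Merge at B3: IN[B3] = OUT[B2] = {a-e}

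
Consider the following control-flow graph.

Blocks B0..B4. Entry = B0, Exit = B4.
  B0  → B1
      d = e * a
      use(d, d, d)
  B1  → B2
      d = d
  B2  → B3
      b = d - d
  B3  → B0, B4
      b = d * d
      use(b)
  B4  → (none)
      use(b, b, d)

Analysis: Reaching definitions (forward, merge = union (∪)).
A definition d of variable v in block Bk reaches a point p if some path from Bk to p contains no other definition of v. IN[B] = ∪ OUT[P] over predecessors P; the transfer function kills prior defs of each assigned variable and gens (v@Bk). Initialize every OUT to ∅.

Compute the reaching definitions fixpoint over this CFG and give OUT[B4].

Fixpoint table:
  B0: | IN={b@B3, d@B1} | OUT={b@B3, d@B0}
  B1: | IN={b@B3, d@B0} | OUT={b@B3, d@B1}
  B2: | IN={b@B3, d@B1} | OUT={b@B2, d@B1}
  B3: | IN={b@B2, d@B1} | OUT={b@B3, d@B1}
  B4: | IN={b@B3, d@B1} | OUT={b@B3, d@B1}

Merge at B4: IN[B4] = OUT[B3] = {b@B3, d@B1}
Applying B4's transfer function to that IN value gives OUT[B4] (row B4 above).

Answer: {b@B3, d@B1}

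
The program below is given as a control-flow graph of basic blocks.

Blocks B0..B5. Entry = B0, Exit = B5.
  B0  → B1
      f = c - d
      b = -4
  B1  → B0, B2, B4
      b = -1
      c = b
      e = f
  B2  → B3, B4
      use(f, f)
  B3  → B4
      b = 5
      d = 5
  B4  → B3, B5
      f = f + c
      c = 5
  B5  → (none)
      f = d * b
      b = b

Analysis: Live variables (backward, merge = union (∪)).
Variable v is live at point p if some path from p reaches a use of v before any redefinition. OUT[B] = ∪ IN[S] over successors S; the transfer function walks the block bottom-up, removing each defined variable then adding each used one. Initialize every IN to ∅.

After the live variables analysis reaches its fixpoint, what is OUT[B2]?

Answer: {b, c, d, f}

Derivation:
Per-block solution:
  B0: | IN={c, d} | OUT={d, f}
  B1: | IN={d, f} | OUT={b, c, d, f}
  B2: | IN={b, c, d, f} | OUT={b, c, d, f}
  B3: | IN={c, f} | OUT={b, c, d, f}
  B4: | IN={b, c, d, f} | OUT={b, c, d, f}
  B5: | IN={b, d} | OUT={}

Merge at B2: OUT[B2] = IN[B3] ⊔ IN[B4] = {b, c, d, f}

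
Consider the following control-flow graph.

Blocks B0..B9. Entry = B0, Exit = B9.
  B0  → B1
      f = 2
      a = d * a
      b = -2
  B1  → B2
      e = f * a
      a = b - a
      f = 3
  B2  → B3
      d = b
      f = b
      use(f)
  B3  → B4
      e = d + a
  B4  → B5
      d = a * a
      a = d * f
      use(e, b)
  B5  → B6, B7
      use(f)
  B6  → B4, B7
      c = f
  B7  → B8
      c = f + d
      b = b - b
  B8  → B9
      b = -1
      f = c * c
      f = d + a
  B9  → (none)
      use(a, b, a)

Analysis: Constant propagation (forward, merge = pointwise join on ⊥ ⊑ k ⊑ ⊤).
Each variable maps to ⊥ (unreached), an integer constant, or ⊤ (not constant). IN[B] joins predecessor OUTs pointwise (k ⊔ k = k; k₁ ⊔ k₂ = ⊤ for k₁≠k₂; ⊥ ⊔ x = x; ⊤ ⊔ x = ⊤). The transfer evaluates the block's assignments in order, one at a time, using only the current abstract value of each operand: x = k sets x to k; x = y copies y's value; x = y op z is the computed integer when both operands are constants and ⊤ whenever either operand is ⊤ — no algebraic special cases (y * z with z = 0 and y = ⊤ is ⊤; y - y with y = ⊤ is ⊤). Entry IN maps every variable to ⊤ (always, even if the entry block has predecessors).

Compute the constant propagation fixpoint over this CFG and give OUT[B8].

Answer: {a: ⊤, b: -1, c: ⊤, d: ⊤, e: ⊤, f: ⊤}

Trace:
Converged values:
  B0:  IN=(all ⊤)  OUT={b:-2, f:2; rest ⊤}
  B1:  IN={b:-2, f:2; rest ⊤}  OUT={b:-2, f:3; rest ⊤}
  B2:  IN={b:-2, f:3; rest ⊤}  OUT={b:-2, d:-2, f:-2; rest ⊤}
  B3:  IN={b:-2, d:-2, f:-2; rest ⊤}  OUT={b:-2, d:-2, f:-2; rest ⊤}
  B4:  IN={b:-2, f:-2; rest ⊤}  OUT={b:-2, f:-2; rest ⊤}
  B5:  IN={b:-2, f:-2; rest ⊤}  OUT={b:-2, f:-2; rest ⊤}
  B6:  IN={b:-2, f:-2; rest ⊤}  OUT={b:-2, c:-2, f:-2; rest ⊤}
  B7:  IN={b:-2, f:-2; rest ⊤}  OUT={b:0, f:-2; rest ⊤}
  B8:  IN={b:0, f:-2; rest ⊤}  OUT={b:-1; rest ⊤}
  B9:  IN={b:-1; rest ⊤}  OUT={b:-1; rest ⊤}

Merge at B8: IN[B8] = OUT[B7] = {a: ⊤, b: 0, c: ⊤, d: ⊤, e: ⊤, f: -2}
Applying B8's transfer function to that IN value gives OUT[B8] (row B8 above).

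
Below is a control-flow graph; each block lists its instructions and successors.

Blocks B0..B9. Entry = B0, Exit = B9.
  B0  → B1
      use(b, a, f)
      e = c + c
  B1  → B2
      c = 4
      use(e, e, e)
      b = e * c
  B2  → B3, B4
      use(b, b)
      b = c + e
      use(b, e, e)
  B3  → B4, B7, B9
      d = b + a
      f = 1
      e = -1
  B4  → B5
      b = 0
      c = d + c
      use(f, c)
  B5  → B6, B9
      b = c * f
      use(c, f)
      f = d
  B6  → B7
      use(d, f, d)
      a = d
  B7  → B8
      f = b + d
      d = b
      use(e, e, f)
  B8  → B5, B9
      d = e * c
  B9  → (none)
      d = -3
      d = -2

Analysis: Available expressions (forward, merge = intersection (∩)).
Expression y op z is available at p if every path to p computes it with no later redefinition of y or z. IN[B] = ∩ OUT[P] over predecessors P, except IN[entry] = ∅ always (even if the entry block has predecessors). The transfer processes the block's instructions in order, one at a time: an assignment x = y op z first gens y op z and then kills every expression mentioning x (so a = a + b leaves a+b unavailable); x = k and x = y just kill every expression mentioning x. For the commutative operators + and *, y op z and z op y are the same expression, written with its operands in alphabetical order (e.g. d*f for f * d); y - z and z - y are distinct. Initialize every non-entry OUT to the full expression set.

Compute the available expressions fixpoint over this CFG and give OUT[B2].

Answer: {c*e, c+e}

Derivation:
Converged values:
  B0:  IN={}  OUT={c+c}
  B1:  IN={c+c}  OUT={c*e}
  B2:  IN={c*e}  OUT={c*e, c+e}
  B3:  IN={c*e, c+e}  OUT={a+b}
  B4:  IN={}  OUT={}
  B5:  IN={}  OUT={}
  B6:  IN={}  OUT={}
  B7:  IN={}  OUT={}
  B8:  IN={}  OUT={c*e}
  B9:  IN={}  OUT={}

Merge at B2: IN[B2] = OUT[B1] = {c*e}
Applying B2's transfer function to that IN value gives OUT[B2] (row B2 above).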